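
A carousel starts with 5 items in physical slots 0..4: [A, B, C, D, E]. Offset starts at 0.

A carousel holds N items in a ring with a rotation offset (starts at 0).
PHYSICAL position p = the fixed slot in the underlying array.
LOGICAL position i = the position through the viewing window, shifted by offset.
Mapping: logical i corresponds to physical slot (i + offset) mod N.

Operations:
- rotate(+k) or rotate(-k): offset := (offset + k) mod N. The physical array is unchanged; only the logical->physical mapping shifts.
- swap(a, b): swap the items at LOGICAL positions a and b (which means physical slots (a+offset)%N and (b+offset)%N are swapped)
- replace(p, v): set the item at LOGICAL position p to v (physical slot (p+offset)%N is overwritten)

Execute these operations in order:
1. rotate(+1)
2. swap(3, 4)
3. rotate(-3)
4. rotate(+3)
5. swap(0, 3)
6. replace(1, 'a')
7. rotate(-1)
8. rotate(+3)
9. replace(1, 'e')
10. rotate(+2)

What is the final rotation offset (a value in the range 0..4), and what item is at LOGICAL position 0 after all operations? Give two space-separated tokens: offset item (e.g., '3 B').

Answer: 0 E

Derivation:
After op 1 (rotate(+1)): offset=1, physical=[A,B,C,D,E], logical=[B,C,D,E,A]
After op 2 (swap(3, 4)): offset=1, physical=[E,B,C,D,A], logical=[B,C,D,A,E]
After op 3 (rotate(-3)): offset=3, physical=[E,B,C,D,A], logical=[D,A,E,B,C]
After op 4 (rotate(+3)): offset=1, physical=[E,B,C,D,A], logical=[B,C,D,A,E]
After op 5 (swap(0, 3)): offset=1, physical=[E,A,C,D,B], logical=[A,C,D,B,E]
After op 6 (replace(1, 'a')): offset=1, physical=[E,A,a,D,B], logical=[A,a,D,B,E]
After op 7 (rotate(-1)): offset=0, physical=[E,A,a,D,B], logical=[E,A,a,D,B]
After op 8 (rotate(+3)): offset=3, physical=[E,A,a,D,B], logical=[D,B,E,A,a]
After op 9 (replace(1, 'e')): offset=3, physical=[E,A,a,D,e], logical=[D,e,E,A,a]
After op 10 (rotate(+2)): offset=0, physical=[E,A,a,D,e], logical=[E,A,a,D,e]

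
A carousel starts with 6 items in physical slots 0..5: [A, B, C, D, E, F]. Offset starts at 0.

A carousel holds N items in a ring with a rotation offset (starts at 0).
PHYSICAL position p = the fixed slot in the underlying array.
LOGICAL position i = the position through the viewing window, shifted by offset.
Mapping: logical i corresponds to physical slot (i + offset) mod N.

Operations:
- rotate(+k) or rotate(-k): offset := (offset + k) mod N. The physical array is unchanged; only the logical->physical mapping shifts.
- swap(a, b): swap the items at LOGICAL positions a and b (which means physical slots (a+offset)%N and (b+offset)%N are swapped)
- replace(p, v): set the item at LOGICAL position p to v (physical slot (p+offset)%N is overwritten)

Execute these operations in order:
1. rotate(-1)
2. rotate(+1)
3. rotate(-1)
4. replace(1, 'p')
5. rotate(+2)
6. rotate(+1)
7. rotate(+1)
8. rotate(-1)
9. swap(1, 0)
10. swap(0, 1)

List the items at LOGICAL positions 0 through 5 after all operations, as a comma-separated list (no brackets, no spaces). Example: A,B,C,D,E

Answer: C,D,E,F,p,B

Derivation:
After op 1 (rotate(-1)): offset=5, physical=[A,B,C,D,E,F], logical=[F,A,B,C,D,E]
After op 2 (rotate(+1)): offset=0, physical=[A,B,C,D,E,F], logical=[A,B,C,D,E,F]
After op 3 (rotate(-1)): offset=5, physical=[A,B,C,D,E,F], logical=[F,A,B,C,D,E]
After op 4 (replace(1, 'p')): offset=5, physical=[p,B,C,D,E,F], logical=[F,p,B,C,D,E]
After op 5 (rotate(+2)): offset=1, physical=[p,B,C,D,E,F], logical=[B,C,D,E,F,p]
After op 6 (rotate(+1)): offset=2, physical=[p,B,C,D,E,F], logical=[C,D,E,F,p,B]
After op 7 (rotate(+1)): offset=3, physical=[p,B,C,D,E,F], logical=[D,E,F,p,B,C]
After op 8 (rotate(-1)): offset=2, physical=[p,B,C,D,E,F], logical=[C,D,E,F,p,B]
After op 9 (swap(1, 0)): offset=2, physical=[p,B,D,C,E,F], logical=[D,C,E,F,p,B]
After op 10 (swap(0, 1)): offset=2, physical=[p,B,C,D,E,F], logical=[C,D,E,F,p,B]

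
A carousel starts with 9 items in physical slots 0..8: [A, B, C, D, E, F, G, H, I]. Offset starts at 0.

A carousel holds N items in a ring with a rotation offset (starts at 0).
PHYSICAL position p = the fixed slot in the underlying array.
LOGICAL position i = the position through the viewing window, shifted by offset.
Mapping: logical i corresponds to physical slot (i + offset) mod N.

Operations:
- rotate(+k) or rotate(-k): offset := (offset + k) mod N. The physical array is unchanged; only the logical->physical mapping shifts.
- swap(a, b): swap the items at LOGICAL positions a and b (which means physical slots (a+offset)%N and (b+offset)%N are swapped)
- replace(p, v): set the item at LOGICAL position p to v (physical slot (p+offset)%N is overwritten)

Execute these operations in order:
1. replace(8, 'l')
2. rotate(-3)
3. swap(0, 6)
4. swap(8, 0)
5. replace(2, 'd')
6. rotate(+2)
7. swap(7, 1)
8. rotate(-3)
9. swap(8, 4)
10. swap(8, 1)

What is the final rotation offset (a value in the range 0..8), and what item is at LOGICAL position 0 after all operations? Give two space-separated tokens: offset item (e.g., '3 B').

Answer: 5 D

Derivation:
After op 1 (replace(8, 'l')): offset=0, physical=[A,B,C,D,E,F,G,H,l], logical=[A,B,C,D,E,F,G,H,l]
After op 2 (rotate(-3)): offset=6, physical=[A,B,C,D,E,F,G,H,l], logical=[G,H,l,A,B,C,D,E,F]
After op 3 (swap(0, 6)): offset=6, physical=[A,B,C,G,E,F,D,H,l], logical=[D,H,l,A,B,C,G,E,F]
After op 4 (swap(8, 0)): offset=6, physical=[A,B,C,G,E,D,F,H,l], logical=[F,H,l,A,B,C,G,E,D]
After op 5 (replace(2, 'd')): offset=6, physical=[A,B,C,G,E,D,F,H,d], logical=[F,H,d,A,B,C,G,E,D]
After op 6 (rotate(+2)): offset=8, physical=[A,B,C,G,E,D,F,H,d], logical=[d,A,B,C,G,E,D,F,H]
After op 7 (swap(7, 1)): offset=8, physical=[F,B,C,G,E,D,A,H,d], logical=[d,F,B,C,G,E,D,A,H]
After op 8 (rotate(-3)): offset=5, physical=[F,B,C,G,E,D,A,H,d], logical=[D,A,H,d,F,B,C,G,E]
After op 9 (swap(8, 4)): offset=5, physical=[E,B,C,G,F,D,A,H,d], logical=[D,A,H,d,E,B,C,G,F]
After op 10 (swap(8, 1)): offset=5, physical=[E,B,C,G,A,D,F,H,d], logical=[D,F,H,d,E,B,C,G,A]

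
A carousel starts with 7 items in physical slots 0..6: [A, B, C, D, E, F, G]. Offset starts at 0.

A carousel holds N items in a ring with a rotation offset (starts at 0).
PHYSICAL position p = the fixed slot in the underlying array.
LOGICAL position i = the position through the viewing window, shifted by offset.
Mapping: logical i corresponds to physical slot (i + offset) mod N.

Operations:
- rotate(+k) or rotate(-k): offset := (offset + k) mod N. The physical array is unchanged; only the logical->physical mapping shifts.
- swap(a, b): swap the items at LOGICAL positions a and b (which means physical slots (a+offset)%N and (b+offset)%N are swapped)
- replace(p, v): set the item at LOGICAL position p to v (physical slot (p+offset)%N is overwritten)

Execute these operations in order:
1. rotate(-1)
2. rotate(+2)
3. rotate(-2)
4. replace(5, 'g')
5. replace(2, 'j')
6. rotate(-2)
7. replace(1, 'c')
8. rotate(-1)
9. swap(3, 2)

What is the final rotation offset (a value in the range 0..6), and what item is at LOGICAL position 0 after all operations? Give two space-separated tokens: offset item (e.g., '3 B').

Answer: 3 D

Derivation:
After op 1 (rotate(-1)): offset=6, physical=[A,B,C,D,E,F,G], logical=[G,A,B,C,D,E,F]
After op 2 (rotate(+2)): offset=1, physical=[A,B,C,D,E,F,G], logical=[B,C,D,E,F,G,A]
After op 3 (rotate(-2)): offset=6, physical=[A,B,C,D,E,F,G], logical=[G,A,B,C,D,E,F]
After op 4 (replace(5, 'g')): offset=6, physical=[A,B,C,D,g,F,G], logical=[G,A,B,C,D,g,F]
After op 5 (replace(2, 'j')): offset=6, physical=[A,j,C,D,g,F,G], logical=[G,A,j,C,D,g,F]
After op 6 (rotate(-2)): offset=4, physical=[A,j,C,D,g,F,G], logical=[g,F,G,A,j,C,D]
After op 7 (replace(1, 'c')): offset=4, physical=[A,j,C,D,g,c,G], logical=[g,c,G,A,j,C,D]
After op 8 (rotate(-1)): offset=3, physical=[A,j,C,D,g,c,G], logical=[D,g,c,G,A,j,C]
After op 9 (swap(3, 2)): offset=3, physical=[A,j,C,D,g,G,c], logical=[D,g,G,c,A,j,C]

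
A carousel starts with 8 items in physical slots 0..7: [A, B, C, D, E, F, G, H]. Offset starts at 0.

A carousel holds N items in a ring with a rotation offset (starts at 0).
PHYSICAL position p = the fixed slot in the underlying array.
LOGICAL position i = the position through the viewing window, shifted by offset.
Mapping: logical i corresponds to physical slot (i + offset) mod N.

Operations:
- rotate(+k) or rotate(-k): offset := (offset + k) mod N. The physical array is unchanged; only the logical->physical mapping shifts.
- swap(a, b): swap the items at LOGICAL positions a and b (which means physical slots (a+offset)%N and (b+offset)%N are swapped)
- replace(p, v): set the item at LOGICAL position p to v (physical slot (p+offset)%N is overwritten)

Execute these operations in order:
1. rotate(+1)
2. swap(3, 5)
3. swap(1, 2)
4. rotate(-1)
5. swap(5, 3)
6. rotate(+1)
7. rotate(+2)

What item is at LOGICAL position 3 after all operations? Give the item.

Answer: E

Derivation:
After op 1 (rotate(+1)): offset=1, physical=[A,B,C,D,E,F,G,H], logical=[B,C,D,E,F,G,H,A]
After op 2 (swap(3, 5)): offset=1, physical=[A,B,C,D,G,F,E,H], logical=[B,C,D,G,F,E,H,A]
After op 3 (swap(1, 2)): offset=1, physical=[A,B,D,C,G,F,E,H], logical=[B,D,C,G,F,E,H,A]
After op 4 (rotate(-1)): offset=0, physical=[A,B,D,C,G,F,E,H], logical=[A,B,D,C,G,F,E,H]
After op 5 (swap(5, 3)): offset=0, physical=[A,B,D,F,G,C,E,H], logical=[A,B,D,F,G,C,E,H]
After op 6 (rotate(+1)): offset=1, physical=[A,B,D,F,G,C,E,H], logical=[B,D,F,G,C,E,H,A]
After op 7 (rotate(+2)): offset=3, physical=[A,B,D,F,G,C,E,H], logical=[F,G,C,E,H,A,B,D]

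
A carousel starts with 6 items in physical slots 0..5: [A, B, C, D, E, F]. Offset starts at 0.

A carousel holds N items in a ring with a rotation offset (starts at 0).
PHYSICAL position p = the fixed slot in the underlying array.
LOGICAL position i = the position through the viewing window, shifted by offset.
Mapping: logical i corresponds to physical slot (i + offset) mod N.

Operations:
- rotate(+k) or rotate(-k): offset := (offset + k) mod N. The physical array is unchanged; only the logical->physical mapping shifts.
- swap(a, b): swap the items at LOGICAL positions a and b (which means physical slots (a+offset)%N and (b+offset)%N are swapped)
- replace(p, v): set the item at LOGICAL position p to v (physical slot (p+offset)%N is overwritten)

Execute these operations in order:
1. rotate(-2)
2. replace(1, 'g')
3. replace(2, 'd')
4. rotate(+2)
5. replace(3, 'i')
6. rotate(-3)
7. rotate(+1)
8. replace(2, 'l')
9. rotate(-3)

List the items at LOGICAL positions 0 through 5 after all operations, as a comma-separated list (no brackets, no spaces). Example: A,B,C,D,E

After op 1 (rotate(-2)): offset=4, physical=[A,B,C,D,E,F], logical=[E,F,A,B,C,D]
After op 2 (replace(1, 'g')): offset=4, physical=[A,B,C,D,E,g], logical=[E,g,A,B,C,D]
After op 3 (replace(2, 'd')): offset=4, physical=[d,B,C,D,E,g], logical=[E,g,d,B,C,D]
After op 4 (rotate(+2)): offset=0, physical=[d,B,C,D,E,g], logical=[d,B,C,D,E,g]
After op 5 (replace(3, 'i')): offset=0, physical=[d,B,C,i,E,g], logical=[d,B,C,i,E,g]
After op 6 (rotate(-3)): offset=3, physical=[d,B,C,i,E,g], logical=[i,E,g,d,B,C]
After op 7 (rotate(+1)): offset=4, physical=[d,B,C,i,E,g], logical=[E,g,d,B,C,i]
After op 8 (replace(2, 'l')): offset=4, physical=[l,B,C,i,E,g], logical=[E,g,l,B,C,i]
After op 9 (rotate(-3)): offset=1, physical=[l,B,C,i,E,g], logical=[B,C,i,E,g,l]

Answer: B,C,i,E,g,l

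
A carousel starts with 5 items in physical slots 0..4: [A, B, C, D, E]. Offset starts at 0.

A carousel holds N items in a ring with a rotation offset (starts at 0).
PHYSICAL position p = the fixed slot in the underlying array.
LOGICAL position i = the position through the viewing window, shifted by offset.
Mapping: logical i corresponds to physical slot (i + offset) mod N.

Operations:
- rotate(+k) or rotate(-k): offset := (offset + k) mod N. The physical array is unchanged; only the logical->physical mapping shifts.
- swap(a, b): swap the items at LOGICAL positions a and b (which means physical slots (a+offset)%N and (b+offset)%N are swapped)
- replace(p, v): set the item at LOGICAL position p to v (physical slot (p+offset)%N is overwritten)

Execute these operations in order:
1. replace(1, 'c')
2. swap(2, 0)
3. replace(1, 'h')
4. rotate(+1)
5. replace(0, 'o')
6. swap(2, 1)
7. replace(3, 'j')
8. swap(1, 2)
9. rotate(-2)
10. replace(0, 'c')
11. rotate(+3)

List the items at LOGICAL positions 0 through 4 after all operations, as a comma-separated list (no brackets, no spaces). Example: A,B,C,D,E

After op 1 (replace(1, 'c')): offset=0, physical=[A,c,C,D,E], logical=[A,c,C,D,E]
After op 2 (swap(2, 0)): offset=0, physical=[C,c,A,D,E], logical=[C,c,A,D,E]
After op 3 (replace(1, 'h')): offset=0, physical=[C,h,A,D,E], logical=[C,h,A,D,E]
After op 4 (rotate(+1)): offset=1, physical=[C,h,A,D,E], logical=[h,A,D,E,C]
After op 5 (replace(0, 'o')): offset=1, physical=[C,o,A,D,E], logical=[o,A,D,E,C]
After op 6 (swap(2, 1)): offset=1, physical=[C,o,D,A,E], logical=[o,D,A,E,C]
After op 7 (replace(3, 'j')): offset=1, physical=[C,o,D,A,j], logical=[o,D,A,j,C]
After op 8 (swap(1, 2)): offset=1, physical=[C,o,A,D,j], logical=[o,A,D,j,C]
After op 9 (rotate(-2)): offset=4, physical=[C,o,A,D,j], logical=[j,C,o,A,D]
After op 10 (replace(0, 'c')): offset=4, physical=[C,o,A,D,c], logical=[c,C,o,A,D]
After op 11 (rotate(+3)): offset=2, physical=[C,o,A,D,c], logical=[A,D,c,C,o]

Answer: A,D,c,C,o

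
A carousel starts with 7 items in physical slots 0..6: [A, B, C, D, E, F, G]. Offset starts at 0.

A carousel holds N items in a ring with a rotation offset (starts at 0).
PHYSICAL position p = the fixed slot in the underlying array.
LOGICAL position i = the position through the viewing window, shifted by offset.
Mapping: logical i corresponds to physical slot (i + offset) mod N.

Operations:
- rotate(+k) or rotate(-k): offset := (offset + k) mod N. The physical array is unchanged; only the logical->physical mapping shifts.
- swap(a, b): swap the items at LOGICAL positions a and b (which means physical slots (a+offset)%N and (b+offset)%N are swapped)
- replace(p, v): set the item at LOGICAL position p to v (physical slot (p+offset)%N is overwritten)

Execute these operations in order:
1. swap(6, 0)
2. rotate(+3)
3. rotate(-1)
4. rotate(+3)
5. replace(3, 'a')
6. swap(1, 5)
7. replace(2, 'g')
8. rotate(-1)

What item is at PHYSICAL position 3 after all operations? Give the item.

Answer: A

Derivation:
After op 1 (swap(6, 0)): offset=0, physical=[G,B,C,D,E,F,A], logical=[G,B,C,D,E,F,A]
After op 2 (rotate(+3)): offset=3, physical=[G,B,C,D,E,F,A], logical=[D,E,F,A,G,B,C]
After op 3 (rotate(-1)): offset=2, physical=[G,B,C,D,E,F,A], logical=[C,D,E,F,A,G,B]
After op 4 (rotate(+3)): offset=5, physical=[G,B,C,D,E,F,A], logical=[F,A,G,B,C,D,E]
After op 5 (replace(3, 'a')): offset=5, physical=[G,a,C,D,E,F,A], logical=[F,A,G,a,C,D,E]
After op 6 (swap(1, 5)): offset=5, physical=[G,a,C,A,E,F,D], logical=[F,D,G,a,C,A,E]
After op 7 (replace(2, 'g')): offset=5, physical=[g,a,C,A,E,F,D], logical=[F,D,g,a,C,A,E]
After op 8 (rotate(-1)): offset=4, physical=[g,a,C,A,E,F,D], logical=[E,F,D,g,a,C,A]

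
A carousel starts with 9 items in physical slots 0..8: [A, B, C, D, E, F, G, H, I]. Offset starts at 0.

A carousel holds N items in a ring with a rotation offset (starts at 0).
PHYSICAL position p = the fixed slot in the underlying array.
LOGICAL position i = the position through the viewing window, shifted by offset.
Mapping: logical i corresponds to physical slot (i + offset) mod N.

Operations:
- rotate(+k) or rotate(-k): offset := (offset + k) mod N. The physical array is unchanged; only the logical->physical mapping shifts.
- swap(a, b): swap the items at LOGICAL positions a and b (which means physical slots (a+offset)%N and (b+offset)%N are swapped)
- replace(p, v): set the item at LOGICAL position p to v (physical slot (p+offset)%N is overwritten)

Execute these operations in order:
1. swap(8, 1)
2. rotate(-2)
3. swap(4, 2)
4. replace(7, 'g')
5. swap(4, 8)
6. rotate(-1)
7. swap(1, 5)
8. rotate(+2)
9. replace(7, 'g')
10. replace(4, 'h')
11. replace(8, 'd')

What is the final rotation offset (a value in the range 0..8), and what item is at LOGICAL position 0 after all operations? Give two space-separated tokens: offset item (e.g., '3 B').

Answer: 8 B

Derivation:
After op 1 (swap(8, 1)): offset=0, physical=[A,I,C,D,E,F,G,H,B], logical=[A,I,C,D,E,F,G,H,B]
After op 2 (rotate(-2)): offset=7, physical=[A,I,C,D,E,F,G,H,B], logical=[H,B,A,I,C,D,E,F,G]
After op 3 (swap(4, 2)): offset=7, physical=[C,I,A,D,E,F,G,H,B], logical=[H,B,C,I,A,D,E,F,G]
After op 4 (replace(7, 'g')): offset=7, physical=[C,I,A,D,E,g,G,H,B], logical=[H,B,C,I,A,D,E,g,G]
After op 5 (swap(4, 8)): offset=7, physical=[C,I,G,D,E,g,A,H,B], logical=[H,B,C,I,G,D,E,g,A]
After op 6 (rotate(-1)): offset=6, physical=[C,I,G,D,E,g,A,H,B], logical=[A,H,B,C,I,G,D,E,g]
After op 7 (swap(1, 5)): offset=6, physical=[C,I,H,D,E,g,A,G,B], logical=[A,G,B,C,I,H,D,E,g]
After op 8 (rotate(+2)): offset=8, physical=[C,I,H,D,E,g,A,G,B], logical=[B,C,I,H,D,E,g,A,G]
After op 9 (replace(7, 'g')): offset=8, physical=[C,I,H,D,E,g,g,G,B], logical=[B,C,I,H,D,E,g,g,G]
After op 10 (replace(4, 'h')): offset=8, physical=[C,I,H,h,E,g,g,G,B], logical=[B,C,I,H,h,E,g,g,G]
After op 11 (replace(8, 'd')): offset=8, physical=[C,I,H,h,E,g,g,d,B], logical=[B,C,I,H,h,E,g,g,d]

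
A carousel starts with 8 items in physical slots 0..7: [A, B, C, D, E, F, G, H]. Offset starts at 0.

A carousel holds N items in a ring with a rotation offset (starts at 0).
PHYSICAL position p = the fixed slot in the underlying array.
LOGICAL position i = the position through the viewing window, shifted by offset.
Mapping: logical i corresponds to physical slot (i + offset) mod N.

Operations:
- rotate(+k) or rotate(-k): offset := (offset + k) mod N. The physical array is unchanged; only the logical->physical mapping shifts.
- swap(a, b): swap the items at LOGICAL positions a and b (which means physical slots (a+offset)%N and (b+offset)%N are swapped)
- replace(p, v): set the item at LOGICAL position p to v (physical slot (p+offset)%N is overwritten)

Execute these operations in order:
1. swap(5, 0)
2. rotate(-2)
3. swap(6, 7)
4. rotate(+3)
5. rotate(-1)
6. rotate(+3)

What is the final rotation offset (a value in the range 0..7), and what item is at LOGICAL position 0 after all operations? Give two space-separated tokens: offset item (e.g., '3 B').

After op 1 (swap(5, 0)): offset=0, physical=[F,B,C,D,E,A,G,H], logical=[F,B,C,D,E,A,G,H]
After op 2 (rotate(-2)): offset=6, physical=[F,B,C,D,E,A,G,H], logical=[G,H,F,B,C,D,E,A]
After op 3 (swap(6, 7)): offset=6, physical=[F,B,C,D,A,E,G,H], logical=[G,H,F,B,C,D,A,E]
After op 4 (rotate(+3)): offset=1, physical=[F,B,C,D,A,E,G,H], logical=[B,C,D,A,E,G,H,F]
After op 5 (rotate(-1)): offset=0, physical=[F,B,C,D,A,E,G,H], logical=[F,B,C,D,A,E,G,H]
After op 6 (rotate(+3)): offset=3, physical=[F,B,C,D,A,E,G,H], logical=[D,A,E,G,H,F,B,C]

Answer: 3 D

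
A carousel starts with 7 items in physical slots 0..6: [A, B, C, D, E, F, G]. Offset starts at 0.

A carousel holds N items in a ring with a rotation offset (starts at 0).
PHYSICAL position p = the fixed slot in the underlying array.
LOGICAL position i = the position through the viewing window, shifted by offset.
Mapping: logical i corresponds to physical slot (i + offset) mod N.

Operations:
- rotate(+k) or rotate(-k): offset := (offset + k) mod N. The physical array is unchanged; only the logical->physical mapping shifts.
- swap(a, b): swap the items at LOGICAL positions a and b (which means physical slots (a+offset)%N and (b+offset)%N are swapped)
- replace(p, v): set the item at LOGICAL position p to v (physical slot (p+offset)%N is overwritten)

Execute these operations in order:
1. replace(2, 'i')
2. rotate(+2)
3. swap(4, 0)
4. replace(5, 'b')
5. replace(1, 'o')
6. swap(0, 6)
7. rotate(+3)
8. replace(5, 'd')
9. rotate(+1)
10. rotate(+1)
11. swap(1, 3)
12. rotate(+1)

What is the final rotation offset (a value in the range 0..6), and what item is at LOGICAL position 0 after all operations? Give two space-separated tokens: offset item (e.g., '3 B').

After op 1 (replace(2, 'i')): offset=0, physical=[A,B,i,D,E,F,G], logical=[A,B,i,D,E,F,G]
After op 2 (rotate(+2)): offset=2, physical=[A,B,i,D,E,F,G], logical=[i,D,E,F,G,A,B]
After op 3 (swap(4, 0)): offset=2, physical=[A,B,G,D,E,F,i], logical=[G,D,E,F,i,A,B]
After op 4 (replace(5, 'b')): offset=2, physical=[b,B,G,D,E,F,i], logical=[G,D,E,F,i,b,B]
After op 5 (replace(1, 'o')): offset=2, physical=[b,B,G,o,E,F,i], logical=[G,o,E,F,i,b,B]
After op 6 (swap(0, 6)): offset=2, physical=[b,G,B,o,E,F,i], logical=[B,o,E,F,i,b,G]
After op 7 (rotate(+3)): offset=5, physical=[b,G,B,o,E,F,i], logical=[F,i,b,G,B,o,E]
After op 8 (replace(5, 'd')): offset=5, physical=[b,G,B,d,E,F,i], logical=[F,i,b,G,B,d,E]
After op 9 (rotate(+1)): offset=6, physical=[b,G,B,d,E,F,i], logical=[i,b,G,B,d,E,F]
After op 10 (rotate(+1)): offset=0, physical=[b,G,B,d,E,F,i], logical=[b,G,B,d,E,F,i]
After op 11 (swap(1, 3)): offset=0, physical=[b,d,B,G,E,F,i], logical=[b,d,B,G,E,F,i]
After op 12 (rotate(+1)): offset=1, physical=[b,d,B,G,E,F,i], logical=[d,B,G,E,F,i,b]

Answer: 1 d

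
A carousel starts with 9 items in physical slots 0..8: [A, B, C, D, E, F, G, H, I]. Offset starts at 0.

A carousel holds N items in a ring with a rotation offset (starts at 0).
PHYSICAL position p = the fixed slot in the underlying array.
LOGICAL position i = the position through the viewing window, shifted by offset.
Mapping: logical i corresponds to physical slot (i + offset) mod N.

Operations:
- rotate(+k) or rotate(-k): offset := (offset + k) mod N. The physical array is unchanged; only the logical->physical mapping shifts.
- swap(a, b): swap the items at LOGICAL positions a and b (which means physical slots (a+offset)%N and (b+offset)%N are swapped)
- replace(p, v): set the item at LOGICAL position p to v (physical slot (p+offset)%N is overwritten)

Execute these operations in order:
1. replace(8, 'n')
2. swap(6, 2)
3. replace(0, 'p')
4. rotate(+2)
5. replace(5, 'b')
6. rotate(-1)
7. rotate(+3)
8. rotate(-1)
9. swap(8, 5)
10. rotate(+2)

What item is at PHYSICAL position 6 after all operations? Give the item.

After op 1 (replace(8, 'n')): offset=0, physical=[A,B,C,D,E,F,G,H,n], logical=[A,B,C,D,E,F,G,H,n]
After op 2 (swap(6, 2)): offset=0, physical=[A,B,G,D,E,F,C,H,n], logical=[A,B,G,D,E,F,C,H,n]
After op 3 (replace(0, 'p')): offset=0, physical=[p,B,G,D,E,F,C,H,n], logical=[p,B,G,D,E,F,C,H,n]
After op 4 (rotate(+2)): offset=2, physical=[p,B,G,D,E,F,C,H,n], logical=[G,D,E,F,C,H,n,p,B]
After op 5 (replace(5, 'b')): offset=2, physical=[p,B,G,D,E,F,C,b,n], logical=[G,D,E,F,C,b,n,p,B]
After op 6 (rotate(-1)): offset=1, physical=[p,B,G,D,E,F,C,b,n], logical=[B,G,D,E,F,C,b,n,p]
After op 7 (rotate(+3)): offset=4, physical=[p,B,G,D,E,F,C,b,n], logical=[E,F,C,b,n,p,B,G,D]
After op 8 (rotate(-1)): offset=3, physical=[p,B,G,D,E,F,C,b,n], logical=[D,E,F,C,b,n,p,B,G]
After op 9 (swap(8, 5)): offset=3, physical=[p,B,n,D,E,F,C,b,G], logical=[D,E,F,C,b,G,p,B,n]
After op 10 (rotate(+2)): offset=5, physical=[p,B,n,D,E,F,C,b,G], logical=[F,C,b,G,p,B,n,D,E]

Answer: C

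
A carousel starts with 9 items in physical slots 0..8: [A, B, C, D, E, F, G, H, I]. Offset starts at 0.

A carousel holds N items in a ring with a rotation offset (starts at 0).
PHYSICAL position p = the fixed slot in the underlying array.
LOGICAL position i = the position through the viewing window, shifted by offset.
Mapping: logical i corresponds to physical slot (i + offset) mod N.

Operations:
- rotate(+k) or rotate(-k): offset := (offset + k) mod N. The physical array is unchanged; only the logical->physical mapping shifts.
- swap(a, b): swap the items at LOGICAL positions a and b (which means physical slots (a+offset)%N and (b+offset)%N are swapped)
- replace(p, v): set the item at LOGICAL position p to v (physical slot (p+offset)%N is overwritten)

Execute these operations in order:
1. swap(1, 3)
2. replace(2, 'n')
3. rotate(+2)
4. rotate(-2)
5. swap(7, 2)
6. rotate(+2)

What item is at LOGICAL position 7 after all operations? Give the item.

Answer: A

Derivation:
After op 1 (swap(1, 3)): offset=0, physical=[A,D,C,B,E,F,G,H,I], logical=[A,D,C,B,E,F,G,H,I]
After op 2 (replace(2, 'n')): offset=0, physical=[A,D,n,B,E,F,G,H,I], logical=[A,D,n,B,E,F,G,H,I]
After op 3 (rotate(+2)): offset=2, physical=[A,D,n,B,E,F,G,H,I], logical=[n,B,E,F,G,H,I,A,D]
After op 4 (rotate(-2)): offset=0, physical=[A,D,n,B,E,F,G,H,I], logical=[A,D,n,B,E,F,G,H,I]
After op 5 (swap(7, 2)): offset=0, physical=[A,D,H,B,E,F,G,n,I], logical=[A,D,H,B,E,F,G,n,I]
After op 6 (rotate(+2)): offset=2, physical=[A,D,H,B,E,F,G,n,I], logical=[H,B,E,F,G,n,I,A,D]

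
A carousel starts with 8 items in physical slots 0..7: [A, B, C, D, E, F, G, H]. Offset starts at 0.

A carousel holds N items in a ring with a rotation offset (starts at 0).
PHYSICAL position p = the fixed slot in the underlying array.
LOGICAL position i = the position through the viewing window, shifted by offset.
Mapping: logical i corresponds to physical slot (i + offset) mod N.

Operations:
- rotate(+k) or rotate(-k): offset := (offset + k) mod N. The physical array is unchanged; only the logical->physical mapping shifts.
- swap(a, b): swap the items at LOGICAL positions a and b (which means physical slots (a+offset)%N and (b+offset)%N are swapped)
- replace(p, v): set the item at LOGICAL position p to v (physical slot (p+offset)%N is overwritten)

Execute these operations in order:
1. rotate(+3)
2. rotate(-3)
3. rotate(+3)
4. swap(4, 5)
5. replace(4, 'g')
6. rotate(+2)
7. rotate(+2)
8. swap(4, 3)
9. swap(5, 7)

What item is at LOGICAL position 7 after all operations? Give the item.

After op 1 (rotate(+3)): offset=3, physical=[A,B,C,D,E,F,G,H], logical=[D,E,F,G,H,A,B,C]
After op 2 (rotate(-3)): offset=0, physical=[A,B,C,D,E,F,G,H], logical=[A,B,C,D,E,F,G,H]
After op 3 (rotate(+3)): offset=3, physical=[A,B,C,D,E,F,G,H], logical=[D,E,F,G,H,A,B,C]
After op 4 (swap(4, 5)): offset=3, physical=[H,B,C,D,E,F,G,A], logical=[D,E,F,G,A,H,B,C]
After op 5 (replace(4, 'g')): offset=3, physical=[H,B,C,D,E,F,G,g], logical=[D,E,F,G,g,H,B,C]
After op 6 (rotate(+2)): offset=5, physical=[H,B,C,D,E,F,G,g], logical=[F,G,g,H,B,C,D,E]
After op 7 (rotate(+2)): offset=7, physical=[H,B,C,D,E,F,G,g], logical=[g,H,B,C,D,E,F,G]
After op 8 (swap(4, 3)): offset=7, physical=[H,B,D,C,E,F,G,g], logical=[g,H,B,D,C,E,F,G]
After op 9 (swap(5, 7)): offset=7, physical=[H,B,D,C,G,F,E,g], logical=[g,H,B,D,C,G,F,E]

Answer: E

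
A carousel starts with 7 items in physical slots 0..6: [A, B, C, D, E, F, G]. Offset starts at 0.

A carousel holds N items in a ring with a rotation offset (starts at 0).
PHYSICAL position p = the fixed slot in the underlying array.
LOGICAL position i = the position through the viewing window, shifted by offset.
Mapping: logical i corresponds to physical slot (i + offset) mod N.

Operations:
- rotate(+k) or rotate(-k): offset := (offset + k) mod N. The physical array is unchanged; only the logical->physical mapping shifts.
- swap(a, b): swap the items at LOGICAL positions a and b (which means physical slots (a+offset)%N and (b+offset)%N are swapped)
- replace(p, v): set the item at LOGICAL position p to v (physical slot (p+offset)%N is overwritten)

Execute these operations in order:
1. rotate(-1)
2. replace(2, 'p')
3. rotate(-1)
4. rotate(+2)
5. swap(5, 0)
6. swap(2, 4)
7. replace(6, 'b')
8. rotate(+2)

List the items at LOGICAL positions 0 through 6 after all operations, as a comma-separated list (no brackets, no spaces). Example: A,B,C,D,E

After op 1 (rotate(-1)): offset=6, physical=[A,B,C,D,E,F,G], logical=[G,A,B,C,D,E,F]
After op 2 (replace(2, 'p')): offset=6, physical=[A,p,C,D,E,F,G], logical=[G,A,p,C,D,E,F]
After op 3 (rotate(-1)): offset=5, physical=[A,p,C,D,E,F,G], logical=[F,G,A,p,C,D,E]
After op 4 (rotate(+2)): offset=0, physical=[A,p,C,D,E,F,G], logical=[A,p,C,D,E,F,G]
After op 5 (swap(5, 0)): offset=0, physical=[F,p,C,D,E,A,G], logical=[F,p,C,D,E,A,G]
After op 6 (swap(2, 4)): offset=0, physical=[F,p,E,D,C,A,G], logical=[F,p,E,D,C,A,G]
After op 7 (replace(6, 'b')): offset=0, physical=[F,p,E,D,C,A,b], logical=[F,p,E,D,C,A,b]
After op 8 (rotate(+2)): offset=2, physical=[F,p,E,D,C,A,b], logical=[E,D,C,A,b,F,p]

Answer: E,D,C,A,b,F,p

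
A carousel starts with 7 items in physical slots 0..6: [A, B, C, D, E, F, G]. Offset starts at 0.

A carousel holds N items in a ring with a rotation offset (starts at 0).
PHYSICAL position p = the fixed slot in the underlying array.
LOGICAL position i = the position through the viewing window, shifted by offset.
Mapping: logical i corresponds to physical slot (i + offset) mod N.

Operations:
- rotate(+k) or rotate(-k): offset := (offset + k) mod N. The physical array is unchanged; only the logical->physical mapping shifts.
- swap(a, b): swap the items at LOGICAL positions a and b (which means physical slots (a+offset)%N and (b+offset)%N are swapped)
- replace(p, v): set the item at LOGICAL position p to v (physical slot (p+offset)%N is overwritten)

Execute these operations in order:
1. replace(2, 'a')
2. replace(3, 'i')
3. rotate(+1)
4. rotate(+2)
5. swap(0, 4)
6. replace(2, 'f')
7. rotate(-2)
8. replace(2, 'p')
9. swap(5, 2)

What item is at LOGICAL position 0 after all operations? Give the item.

After op 1 (replace(2, 'a')): offset=0, physical=[A,B,a,D,E,F,G], logical=[A,B,a,D,E,F,G]
After op 2 (replace(3, 'i')): offset=0, physical=[A,B,a,i,E,F,G], logical=[A,B,a,i,E,F,G]
After op 3 (rotate(+1)): offset=1, physical=[A,B,a,i,E,F,G], logical=[B,a,i,E,F,G,A]
After op 4 (rotate(+2)): offset=3, physical=[A,B,a,i,E,F,G], logical=[i,E,F,G,A,B,a]
After op 5 (swap(0, 4)): offset=3, physical=[i,B,a,A,E,F,G], logical=[A,E,F,G,i,B,a]
After op 6 (replace(2, 'f')): offset=3, physical=[i,B,a,A,E,f,G], logical=[A,E,f,G,i,B,a]
After op 7 (rotate(-2)): offset=1, physical=[i,B,a,A,E,f,G], logical=[B,a,A,E,f,G,i]
After op 8 (replace(2, 'p')): offset=1, physical=[i,B,a,p,E,f,G], logical=[B,a,p,E,f,G,i]
After op 9 (swap(5, 2)): offset=1, physical=[i,B,a,G,E,f,p], logical=[B,a,G,E,f,p,i]

Answer: B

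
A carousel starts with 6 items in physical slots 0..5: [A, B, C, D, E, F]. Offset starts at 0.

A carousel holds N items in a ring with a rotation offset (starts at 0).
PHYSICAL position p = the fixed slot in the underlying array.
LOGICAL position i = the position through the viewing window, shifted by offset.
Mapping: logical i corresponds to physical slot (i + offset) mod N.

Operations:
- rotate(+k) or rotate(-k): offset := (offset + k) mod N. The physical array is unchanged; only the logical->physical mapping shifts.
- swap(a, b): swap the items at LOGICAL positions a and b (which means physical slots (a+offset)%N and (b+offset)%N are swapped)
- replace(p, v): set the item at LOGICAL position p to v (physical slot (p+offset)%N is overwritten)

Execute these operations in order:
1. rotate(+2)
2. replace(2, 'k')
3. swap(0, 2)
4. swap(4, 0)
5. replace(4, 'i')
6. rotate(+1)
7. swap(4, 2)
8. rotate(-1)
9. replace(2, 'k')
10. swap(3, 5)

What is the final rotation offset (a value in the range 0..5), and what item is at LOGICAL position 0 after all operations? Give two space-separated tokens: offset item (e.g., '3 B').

Answer: 2 A

Derivation:
After op 1 (rotate(+2)): offset=2, physical=[A,B,C,D,E,F], logical=[C,D,E,F,A,B]
After op 2 (replace(2, 'k')): offset=2, physical=[A,B,C,D,k,F], logical=[C,D,k,F,A,B]
After op 3 (swap(0, 2)): offset=2, physical=[A,B,k,D,C,F], logical=[k,D,C,F,A,B]
After op 4 (swap(4, 0)): offset=2, physical=[k,B,A,D,C,F], logical=[A,D,C,F,k,B]
After op 5 (replace(4, 'i')): offset=2, physical=[i,B,A,D,C,F], logical=[A,D,C,F,i,B]
After op 6 (rotate(+1)): offset=3, physical=[i,B,A,D,C,F], logical=[D,C,F,i,B,A]
After op 7 (swap(4, 2)): offset=3, physical=[i,F,A,D,C,B], logical=[D,C,B,i,F,A]
After op 8 (rotate(-1)): offset=2, physical=[i,F,A,D,C,B], logical=[A,D,C,B,i,F]
After op 9 (replace(2, 'k')): offset=2, physical=[i,F,A,D,k,B], logical=[A,D,k,B,i,F]
After op 10 (swap(3, 5)): offset=2, physical=[i,B,A,D,k,F], logical=[A,D,k,F,i,B]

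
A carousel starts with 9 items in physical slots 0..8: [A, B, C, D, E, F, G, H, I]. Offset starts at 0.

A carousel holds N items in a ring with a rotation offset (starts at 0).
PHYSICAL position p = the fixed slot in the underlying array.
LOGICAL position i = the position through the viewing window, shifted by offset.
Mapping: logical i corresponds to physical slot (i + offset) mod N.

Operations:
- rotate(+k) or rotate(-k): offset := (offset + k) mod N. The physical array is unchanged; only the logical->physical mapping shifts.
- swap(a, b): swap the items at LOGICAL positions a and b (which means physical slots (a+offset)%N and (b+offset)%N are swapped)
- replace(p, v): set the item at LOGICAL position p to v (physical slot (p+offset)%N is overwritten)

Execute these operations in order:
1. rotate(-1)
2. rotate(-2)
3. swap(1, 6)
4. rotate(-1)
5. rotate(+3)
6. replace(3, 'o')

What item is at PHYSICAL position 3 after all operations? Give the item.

Answer: H

Derivation:
After op 1 (rotate(-1)): offset=8, physical=[A,B,C,D,E,F,G,H,I], logical=[I,A,B,C,D,E,F,G,H]
After op 2 (rotate(-2)): offset=6, physical=[A,B,C,D,E,F,G,H,I], logical=[G,H,I,A,B,C,D,E,F]
After op 3 (swap(1, 6)): offset=6, physical=[A,B,C,H,E,F,G,D,I], logical=[G,D,I,A,B,C,H,E,F]
After op 4 (rotate(-1)): offset=5, physical=[A,B,C,H,E,F,G,D,I], logical=[F,G,D,I,A,B,C,H,E]
After op 5 (rotate(+3)): offset=8, physical=[A,B,C,H,E,F,G,D,I], logical=[I,A,B,C,H,E,F,G,D]
After op 6 (replace(3, 'o')): offset=8, physical=[A,B,o,H,E,F,G,D,I], logical=[I,A,B,o,H,E,F,G,D]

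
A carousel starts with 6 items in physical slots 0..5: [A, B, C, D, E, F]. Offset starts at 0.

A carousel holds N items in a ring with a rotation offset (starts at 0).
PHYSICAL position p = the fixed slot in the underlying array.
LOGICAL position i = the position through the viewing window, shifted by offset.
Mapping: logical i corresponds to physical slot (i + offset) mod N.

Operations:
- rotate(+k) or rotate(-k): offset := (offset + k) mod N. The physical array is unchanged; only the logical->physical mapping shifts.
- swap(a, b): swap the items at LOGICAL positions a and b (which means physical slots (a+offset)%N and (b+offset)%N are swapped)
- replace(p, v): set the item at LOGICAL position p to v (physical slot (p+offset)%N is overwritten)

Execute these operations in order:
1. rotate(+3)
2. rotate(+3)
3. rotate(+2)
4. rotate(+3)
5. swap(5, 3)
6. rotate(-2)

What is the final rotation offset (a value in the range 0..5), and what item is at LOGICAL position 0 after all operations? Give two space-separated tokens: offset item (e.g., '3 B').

Answer: 3 D

Derivation:
After op 1 (rotate(+3)): offset=3, physical=[A,B,C,D,E,F], logical=[D,E,F,A,B,C]
After op 2 (rotate(+3)): offset=0, physical=[A,B,C,D,E,F], logical=[A,B,C,D,E,F]
After op 3 (rotate(+2)): offset=2, physical=[A,B,C,D,E,F], logical=[C,D,E,F,A,B]
After op 4 (rotate(+3)): offset=5, physical=[A,B,C,D,E,F], logical=[F,A,B,C,D,E]
After op 5 (swap(5, 3)): offset=5, physical=[A,B,E,D,C,F], logical=[F,A,B,E,D,C]
After op 6 (rotate(-2)): offset=3, physical=[A,B,E,D,C,F], logical=[D,C,F,A,B,E]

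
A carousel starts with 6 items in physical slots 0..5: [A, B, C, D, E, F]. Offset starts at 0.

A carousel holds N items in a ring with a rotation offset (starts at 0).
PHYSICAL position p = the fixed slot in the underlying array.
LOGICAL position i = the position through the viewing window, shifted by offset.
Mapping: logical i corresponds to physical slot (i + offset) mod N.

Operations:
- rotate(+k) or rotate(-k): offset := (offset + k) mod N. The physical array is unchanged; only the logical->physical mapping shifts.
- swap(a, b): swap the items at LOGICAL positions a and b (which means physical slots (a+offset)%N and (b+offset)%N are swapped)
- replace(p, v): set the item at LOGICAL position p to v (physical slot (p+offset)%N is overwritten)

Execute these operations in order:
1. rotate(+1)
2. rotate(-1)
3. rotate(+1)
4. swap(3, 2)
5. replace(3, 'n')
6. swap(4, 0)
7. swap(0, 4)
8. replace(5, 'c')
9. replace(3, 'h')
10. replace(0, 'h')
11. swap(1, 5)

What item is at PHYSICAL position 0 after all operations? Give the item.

After op 1 (rotate(+1)): offset=1, physical=[A,B,C,D,E,F], logical=[B,C,D,E,F,A]
After op 2 (rotate(-1)): offset=0, physical=[A,B,C,D,E,F], logical=[A,B,C,D,E,F]
After op 3 (rotate(+1)): offset=1, physical=[A,B,C,D,E,F], logical=[B,C,D,E,F,A]
After op 4 (swap(3, 2)): offset=1, physical=[A,B,C,E,D,F], logical=[B,C,E,D,F,A]
After op 5 (replace(3, 'n')): offset=1, physical=[A,B,C,E,n,F], logical=[B,C,E,n,F,A]
After op 6 (swap(4, 0)): offset=1, physical=[A,F,C,E,n,B], logical=[F,C,E,n,B,A]
After op 7 (swap(0, 4)): offset=1, physical=[A,B,C,E,n,F], logical=[B,C,E,n,F,A]
After op 8 (replace(5, 'c')): offset=1, physical=[c,B,C,E,n,F], logical=[B,C,E,n,F,c]
After op 9 (replace(3, 'h')): offset=1, physical=[c,B,C,E,h,F], logical=[B,C,E,h,F,c]
After op 10 (replace(0, 'h')): offset=1, physical=[c,h,C,E,h,F], logical=[h,C,E,h,F,c]
After op 11 (swap(1, 5)): offset=1, physical=[C,h,c,E,h,F], logical=[h,c,E,h,F,C]

Answer: C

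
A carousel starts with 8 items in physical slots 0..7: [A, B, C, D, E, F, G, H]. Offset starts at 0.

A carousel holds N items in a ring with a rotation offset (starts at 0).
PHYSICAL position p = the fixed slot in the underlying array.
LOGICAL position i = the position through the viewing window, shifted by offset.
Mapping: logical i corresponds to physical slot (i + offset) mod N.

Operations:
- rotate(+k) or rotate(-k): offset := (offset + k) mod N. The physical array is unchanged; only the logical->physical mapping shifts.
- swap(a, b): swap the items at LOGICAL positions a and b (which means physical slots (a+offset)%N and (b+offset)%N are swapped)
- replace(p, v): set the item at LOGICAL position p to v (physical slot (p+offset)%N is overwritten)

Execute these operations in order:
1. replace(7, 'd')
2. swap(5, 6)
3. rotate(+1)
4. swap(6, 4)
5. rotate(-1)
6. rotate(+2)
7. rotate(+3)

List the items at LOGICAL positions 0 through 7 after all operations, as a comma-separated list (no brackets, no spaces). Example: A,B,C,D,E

Answer: d,F,G,A,B,C,D,E

Derivation:
After op 1 (replace(7, 'd')): offset=0, physical=[A,B,C,D,E,F,G,d], logical=[A,B,C,D,E,F,G,d]
After op 2 (swap(5, 6)): offset=0, physical=[A,B,C,D,E,G,F,d], logical=[A,B,C,D,E,G,F,d]
After op 3 (rotate(+1)): offset=1, physical=[A,B,C,D,E,G,F,d], logical=[B,C,D,E,G,F,d,A]
After op 4 (swap(6, 4)): offset=1, physical=[A,B,C,D,E,d,F,G], logical=[B,C,D,E,d,F,G,A]
After op 5 (rotate(-1)): offset=0, physical=[A,B,C,D,E,d,F,G], logical=[A,B,C,D,E,d,F,G]
After op 6 (rotate(+2)): offset=2, physical=[A,B,C,D,E,d,F,G], logical=[C,D,E,d,F,G,A,B]
After op 7 (rotate(+3)): offset=5, physical=[A,B,C,D,E,d,F,G], logical=[d,F,G,A,B,C,D,E]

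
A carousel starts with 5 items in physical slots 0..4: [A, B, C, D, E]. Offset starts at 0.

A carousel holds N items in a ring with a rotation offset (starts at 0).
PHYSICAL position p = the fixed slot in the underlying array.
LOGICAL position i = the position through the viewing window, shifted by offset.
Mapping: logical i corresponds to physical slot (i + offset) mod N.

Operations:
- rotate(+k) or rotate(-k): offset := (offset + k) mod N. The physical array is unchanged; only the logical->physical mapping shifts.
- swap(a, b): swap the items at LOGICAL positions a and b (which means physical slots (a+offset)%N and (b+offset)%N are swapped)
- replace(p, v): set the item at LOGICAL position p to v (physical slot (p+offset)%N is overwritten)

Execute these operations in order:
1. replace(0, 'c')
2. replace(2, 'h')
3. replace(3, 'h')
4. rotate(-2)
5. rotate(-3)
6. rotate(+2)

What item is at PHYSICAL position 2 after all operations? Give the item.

Answer: h

Derivation:
After op 1 (replace(0, 'c')): offset=0, physical=[c,B,C,D,E], logical=[c,B,C,D,E]
After op 2 (replace(2, 'h')): offset=0, physical=[c,B,h,D,E], logical=[c,B,h,D,E]
After op 3 (replace(3, 'h')): offset=0, physical=[c,B,h,h,E], logical=[c,B,h,h,E]
After op 4 (rotate(-2)): offset=3, physical=[c,B,h,h,E], logical=[h,E,c,B,h]
After op 5 (rotate(-3)): offset=0, physical=[c,B,h,h,E], logical=[c,B,h,h,E]
After op 6 (rotate(+2)): offset=2, physical=[c,B,h,h,E], logical=[h,h,E,c,B]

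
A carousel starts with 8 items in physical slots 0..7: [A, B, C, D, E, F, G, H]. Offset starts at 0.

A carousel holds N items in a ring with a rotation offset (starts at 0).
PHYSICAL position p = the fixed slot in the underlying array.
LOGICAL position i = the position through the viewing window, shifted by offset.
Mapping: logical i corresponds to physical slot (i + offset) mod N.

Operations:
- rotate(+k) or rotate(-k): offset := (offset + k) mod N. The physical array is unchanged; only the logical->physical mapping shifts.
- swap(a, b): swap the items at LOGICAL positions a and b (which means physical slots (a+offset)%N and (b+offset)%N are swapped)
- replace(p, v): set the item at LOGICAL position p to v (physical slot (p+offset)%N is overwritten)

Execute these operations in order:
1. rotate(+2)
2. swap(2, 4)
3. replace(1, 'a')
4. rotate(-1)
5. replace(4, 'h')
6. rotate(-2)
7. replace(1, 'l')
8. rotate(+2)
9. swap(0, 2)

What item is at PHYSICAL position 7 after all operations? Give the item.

After op 1 (rotate(+2)): offset=2, physical=[A,B,C,D,E,F,G,H], logical=[C,D,E,F,G,H,A,B]
After op 2 (swap(2, 4)): offset=2, physical=[A,B,C,D,G,F,E,H], logical=[C,D,G,F,E,H,A,B]
After op 3 (replace(1, 'a')): offset=2, physical=[A,B,C,a,G,F,E,H], logical=[C,a,G,F,E,H,A,B]
After op 4 (rotate(-1)): offset=1, physical=[A,B,C,a,G,F,E,H], logical=[B,C,a,G,F,E,H,A]
After op 5 (replace(4, 'h')): offset=1, physical=[A,B,C,a,G,h,E,H], logical=[B,C,a,G,h,E,H,A]
After op 6 (rotate(-2)): offset=7, physical=[A,B,C,a,G,h,E,H], logical=[H,A,B,C,a,G,h,E]
After op 7 (replace(1, 'l')): offset=7, physical=[l,B,C,a,G,h,E,H], logical=[H,l,B,C,a,G,h,E]
After op 8 (rotate(+2)): offset=1, physical=[l,B,C,a,G,h,E,H], logical=[B,C,a,G,h,E,H,l]
After op 9 (swap(0, 2)): offset=1, physical=[l,a,C,B,G,h,E,H], logical=[a,C,B,G,h,E,H,l]

Answer: H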